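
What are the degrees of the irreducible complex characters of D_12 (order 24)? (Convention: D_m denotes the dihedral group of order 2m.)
Dimensions: 1, 1, 1, 1, 2, 2, 2, 2, 2

Solution. There are 9 irreducibles (= number of conjugacy classes). Their dimensions d_i satisfy sum d_i^2 = |G| = 24: 1 + 1 + 1 + 1 + 4 + 4 + 4 + 4 + 4 = 24.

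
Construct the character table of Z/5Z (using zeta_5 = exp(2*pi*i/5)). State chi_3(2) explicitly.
Character table of Z/5Z (irreps indexed chi_0,...,chi_4 with chi_k(m) = zeta_5^(k*m), zeta_5 = exp(2*pi*i/5)):
  irrep \ class  {0} (size 1)  {1} (size 1)    {2} (size 1)    {3} (size 1)    {4} (size 1)  
  chi_0          1             1               1               1               1             
  chi_1          1             exp(2*I*pi/5)   exp(4*I*pi/5)   exp(-4*I*pi/5)  exp(-2*I*pi/5)
  chi_2          1             exp(4*I*pi/5)   exp(-2*I*pi/5)  exp(2*I*pi/5)   exp(-4*I*pi/5)
  chi_3          1             exp(-4*I*pi/5)  exp(2*I*pi/5)   exp(-2*I*pi/5)  exp(4*I*pi/5) 
  chi_4          1             exp(-2*I*pi/5)  exp(-4*I*pi/5)  exp(4*I*pi/5)   exp(2*I*pi/5) 

Spot check: chi_3(2) = zeta_5^(3*2) = zeta_5^6 = exp(2*I*pi/5).

Derivation: Z/5Z is abelian, so all 5 irreducible complex representations are 1-dimensional. They are given by chi_k(m) = zeta_5^(k*m) for k = 0,...,4. Row orthogonality: sum_m chi_k(m) conj(chi_l(m)) = 5 * [k = l].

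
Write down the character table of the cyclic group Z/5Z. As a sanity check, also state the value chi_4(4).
Character table of Z/5Z (irreps indexed chi_0,...,chi_4 with chi_k(m) = zeta_5^(k*m), zeta_5 = exp(2*pi*i/5)):
  irrep \ class  {0} (size 1)  {1} (size 1)    {2} (size 1)    {3} (size 1)    {4} (size 1)  
  chi_0          1             1               1               1               1             
  chi_1          1             exp(2*I*pi/5)   exp(4*I*pi/5)   exp(-4*I*pi/5)  exp(-2*I*pi/5)
  chi_2          1             exp(4*I*pi/5)   exp(-2*I*pi/5)  exp(2*I*pi/5)   exp(-4*I*pi/5)
  chi_3          1             exp(-4*I*pi/5)  exp(2*I*pi/5)   exp(-2*I*pi/5)  exp(4*I*pi/5) 
  chi_4          1             exp(-2*I*pi/5)  exp(-4*I*pi/5)  exp(4*I*pi/5)   exp(2*I*pi/5) 

Spot check: chi_4(4) = zeta_5^(4*4) = zeta_5^16 = exp(2*I*pi/5).

Explanation: Z/5Z is abelian, so all 5 irreducible complex representations are 1-dimensional. They are given by chi_k(m) = zeta_5^(k*m) for k = 0,...,4. Row orthogonality: sum_m chi_k(m) conj(chi_l(m)) = 5 * [k = l].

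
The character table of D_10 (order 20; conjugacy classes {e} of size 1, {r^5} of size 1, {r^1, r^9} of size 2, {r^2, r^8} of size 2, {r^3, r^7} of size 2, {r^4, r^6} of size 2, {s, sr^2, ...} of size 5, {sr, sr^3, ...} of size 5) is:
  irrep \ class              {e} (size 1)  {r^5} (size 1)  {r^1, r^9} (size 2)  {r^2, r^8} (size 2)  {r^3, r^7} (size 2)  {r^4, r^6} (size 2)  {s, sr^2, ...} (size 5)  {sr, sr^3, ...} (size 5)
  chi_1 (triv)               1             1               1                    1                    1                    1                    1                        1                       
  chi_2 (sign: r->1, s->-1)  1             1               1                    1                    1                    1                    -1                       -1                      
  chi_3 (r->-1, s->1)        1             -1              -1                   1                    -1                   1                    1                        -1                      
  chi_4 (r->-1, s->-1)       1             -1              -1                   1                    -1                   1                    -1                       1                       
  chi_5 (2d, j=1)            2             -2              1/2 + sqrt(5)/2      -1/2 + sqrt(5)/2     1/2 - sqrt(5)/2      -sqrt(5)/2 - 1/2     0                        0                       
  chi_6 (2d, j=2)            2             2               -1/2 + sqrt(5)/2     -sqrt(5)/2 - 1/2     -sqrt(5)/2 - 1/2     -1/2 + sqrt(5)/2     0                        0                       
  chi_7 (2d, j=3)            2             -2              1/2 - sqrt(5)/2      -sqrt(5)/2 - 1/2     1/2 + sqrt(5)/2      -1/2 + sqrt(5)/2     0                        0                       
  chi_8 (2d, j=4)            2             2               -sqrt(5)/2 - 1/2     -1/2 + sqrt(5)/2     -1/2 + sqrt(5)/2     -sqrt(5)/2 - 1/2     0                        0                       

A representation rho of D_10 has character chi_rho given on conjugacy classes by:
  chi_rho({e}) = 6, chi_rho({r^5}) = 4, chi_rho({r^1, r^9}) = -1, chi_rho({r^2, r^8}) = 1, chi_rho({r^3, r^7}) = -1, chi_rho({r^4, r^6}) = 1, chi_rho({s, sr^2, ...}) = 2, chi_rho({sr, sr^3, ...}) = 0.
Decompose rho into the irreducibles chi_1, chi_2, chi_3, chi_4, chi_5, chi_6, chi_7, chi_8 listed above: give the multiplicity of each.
Multiplicities: chi_1: 1, chi_2: 0, chi_3: 1, chi_4: 0, chi_5: 0, chi_6: 1, chi_7: 0, chi_8: 1.

Explanation: Use <chi_rho, chi> = (1/|G|) sum_C |C| * chi_rho(C) * conj(chi(C)) with |G| = 20 for each irreducible chi in the table:
  <chi_rho, chi_1> = (1/20)[1*(6)*conj(1) + 1*(4)*conj(1) + 2*(-1)*conj(1) + 2*(1)*conj(1) + 2*(-1)*conj(1) + 2*(1)*conj(1) + 5*(2)*conj(1) + 5*(0)*conj(1)]
      = (1/20)[(6) + (4) + (-2) + (2) + (-2) + (2) + (10) + (0)] = 20/20 = 1
  <chi_rho, chi_2> = (1/20)[1*(6)*conj(1) + 1*(4)*conj(1) + 2*(-1)*conj(1) + 2*(1)*conj(1) + 2*(-1)*conj(1) + 2*(1)*conj(1) + 5*(2)*conj(-1) + 5*(0)*conj(-1)]
      = (1/20)[(6) + (4) + (-2) + (2) + (-2) + (2) + (-10) + (0)] = 0/20 = 0
  <chi_rho, chi_3> = (1/20)[1*(6)*conj(1) + 1*(4)*conj(-1) + 2*(-1)*conj(-1) + 2*(1)*conj(1) + 2*(-1)*conj(-1) + 2*(1)*conj(1) + 5*(2)*conj(1) + 5*(0)*conj(-1)]
      = (1/20)[(6) + (-4) + (2) + (2) + (2) + (2) + (10) + (0)] = 20/20 = 1
  <chi_rho, chi_4> = (1/20)[1*(6)*conj(1) + 1*(4)*conj(-1) + 2*(-1)*conj(-1) + 2*(1)*conj(1) + 2*(-1)*conj(-1) + 2*(1)*conj(1) + 5*(2)*conj(-1) + 5*(0)*conj(1)]
      = (1/20)[(6) + (-4) + (2) + (2) + (2) + (2) + (-10) + (0)] = 0/20 = 0
  <chi_rho, chi_5> = (1/20)[1*(6)*conj(2) + 1*(4)*conj(-2) + 2*(-1)*conj(1/2 + sqrt(5)/2) + 2*(1)*conj(-1/2 + sqrt(5)/2) + 2*(-1)*conj(1/2 - sqrt(5)/2) + 2*(1)*conj(-sqrt(5)/2 - 1/2) + 5*(2)*conj(0) + 5*(0)*conj(0)]
      = (1/20)[(12) + (-8) + (-sqrt(5) - 1) + (-1 + sqrt(5)) + (-1 + sqrt(5)) + (-sqrt(5) - 1) + (0) + (0)] = 0/20 = 0
  <chi_rho, chi_6> = (1/20)[1*(6)*conj(2) + 1*(4)*conj(2) + 2*(-1)*conj(-1/2 + sqrt(5)/2) + 2*(1)*conj(-sqrt(5)/2 - 1/2) + 2*(-1)*conj(-sqrt(5)/2 - 1/2) + 2*(1)*conj(-1/2 + sqrt(5)/2) + 5*(2)*conj(0) + 5*(0)*conj(0)]
      = (1/20)[(12) + (8) + (1 - sqrt(5)) + (-sqrt(5) - 1) + (1 + sqrt(5)) + (-1 + sqrt(5)) + (0) + (0)] = 20/20 = 1
  <chi_rho, chi_7> = (1/20)[1*(6)*conj(2) + 1*(4)*conj(-2) + 2*(-1)*conj(1/2 - sqrt(5)/2) + 2*(1)*conj(-sqrt(5)/2 - 1/2) + 2*(-1)*conj(1/2 + sqrt(5)/2) + 2*(1)*conj(-1/2 + sqrt(5)/2) + 5*(2)*conj(0) + 5*(0)*conj(0)]
      = (1/20)[(12) + (-8) + (-1 + sqrt(5)) + (-sqrt(5) - 1) + (-sqrt(5) - 1) + (-1 + sqrt(5)) + (0) + (0)] = 0/20 = 0
  <chi_rho, chi_8> = (1/20)[1*(6)*conj(2) + 1*(4)*conj(2) + 2*(-1)*conj(-sqrt(5)/2 - 1/2) + 2*(1)*conj(-1/2 + sqrt(5)/2) + 2*(-1)*conj(-1/2 + sqrt(5)/2) + 2*(1)*conj(-sqrt(5)/2 - 1/2) + 5*(2)*conj(0) + 5*(0)*conj(0)]
      = (1/20)[(12) + (8) + (1 + sqrt(5)) + (-1 + sqrt(5)) + (1 - sqrt(5)) + (-sqrt(5) - 1) + (0) + (0)] = 20/20 = 1
Dimension check: dim(rho) = sum (mult * dim) = 1*1 + 0*1 + 1*1 + 0*1 + 0*2 + 1*2 + 0*2 + 1*2 = 6 = chi_rho(e) = 6.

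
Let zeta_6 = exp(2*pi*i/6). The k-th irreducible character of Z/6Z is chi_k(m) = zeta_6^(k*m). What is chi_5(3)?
chi_5(3) = zeta_6^15 = -1

Justification: chi_5(3) = zeta_6^(5*3) = zeta_6^15. Since zeta_6^6 = 1, this equals zeta_6^3 = exp(2*pi*i*3/6) = -1.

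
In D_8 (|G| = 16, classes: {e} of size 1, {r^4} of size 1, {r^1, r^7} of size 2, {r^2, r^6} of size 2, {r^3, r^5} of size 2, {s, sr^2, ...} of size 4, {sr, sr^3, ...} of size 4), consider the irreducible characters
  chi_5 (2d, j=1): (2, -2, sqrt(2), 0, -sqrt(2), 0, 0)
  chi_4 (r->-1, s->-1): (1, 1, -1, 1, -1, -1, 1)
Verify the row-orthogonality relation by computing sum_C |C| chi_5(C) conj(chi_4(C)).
Sum = 0; so <chi_5, chi_4> = 0 (distinct irreducibles are orthogonal).

Justification: Compute term by term over conjugacy classes (|C| * chi_5(C) * conj(chi_4(C))):
  1*(2)*conj(1) + 1*(-2)*conj(1) + 2*(sqrt(2))*conj(-1) + 2*(0)*conj(1) + 2*(-sqrt(2))*conj(-1) + 4*(0)*conj(-1) + 4*(0)*conj(1)
  = (2) + (-2) + (-2*sqrt(2)) + (0) + (2*sqrt(2)) + (0) + (0)
  = 0.
Dividing by |G| = 16 gives 0/16 = 0, matching the row-orthogonality relation <chi_5, chi_4> = [chi_5 = chi_4].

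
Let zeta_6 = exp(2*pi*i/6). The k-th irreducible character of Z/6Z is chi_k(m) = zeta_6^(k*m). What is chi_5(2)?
chi_5(2) = zeta_6^10 = exp(-2*I*pi/3)

Reasoning: chi_5(2) = zeta_6^(5*2) = zeta_6^10. Since zeta_6^6 = 1, this equals zeta_6^4 = exp(2*pi*i*4/6) = exp(-2*I*pi/3).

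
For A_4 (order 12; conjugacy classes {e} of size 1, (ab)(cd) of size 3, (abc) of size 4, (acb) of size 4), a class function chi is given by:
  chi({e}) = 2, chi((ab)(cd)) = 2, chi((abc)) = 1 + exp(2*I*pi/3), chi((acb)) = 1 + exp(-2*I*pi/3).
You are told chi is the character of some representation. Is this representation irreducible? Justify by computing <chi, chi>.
Not irreducible (reducible): <chi, chi> = 2 > 1.

Explanation: <chi, chi> = (1/|G|) sum_C |C| * |chi(C)|^2 = (1/12)[1*|2|^2 + 3*|2|^2 + 4*|1 + exp(2*I*pi/3)|^2 + 4*|1 + exp(-2*I*pi/3)|^2]
  = (1/12)[(4) + (12) + (4) + (4)] = 24/12 = 2.
(Exp terms are combined using exp(i*s)*conj(exp(i*t)) = exp(i*(s-t)), and sums of them are collapsed using the identity that for every m > 1 the m distinct m-th roots of unity sum to 0, e.g. 1 + exp(2*I*pi/3) + exp(-2*I*pi/3) = 0.)
A character is irreducible iff <chi, chi> = 1, so this representation is reducible.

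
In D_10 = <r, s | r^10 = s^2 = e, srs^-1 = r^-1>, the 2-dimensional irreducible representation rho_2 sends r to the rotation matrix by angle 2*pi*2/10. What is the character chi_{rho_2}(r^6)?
chi_{rho_2}(r^6) = 2*cos(2*pi*2*6/10) = -1/2 + sqrt(5)/2

Explanation: rho_2(r^6) is rotation by angle 2*pi*2*6/10, whose trace is 2*cos(2*pi*2*6/10) = -1/2 + sqrt(5)/2.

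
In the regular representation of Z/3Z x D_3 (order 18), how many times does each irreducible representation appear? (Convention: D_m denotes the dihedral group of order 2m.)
Each irreducible V_i of dimension d_i appears with multiplicity d_i, i.e. rho_reg = (direct sum over all irreducibles V_i) d_i V_i. The irreducible dimensions for Z/3Z x D_3 are 1, 1, 1, 1, 1, 1, 2, 2, 2: 6 irreducibles of dimension 1, each with multiplicity 1; 3 irreducibles of dimension 2, each with multiplicity 2. Total dimension 6*1*1 + 3*2*2 = 18 = |G|.

Solution. General theorem: in the regular representation of a finite group G, each irreducible appears with multiplicity equal to its dimension. Check: dim(rho_reg) = sum d_i^2 = 1 + 1 + 1 + 1 + 1 + 1 + 4 + 4 + 4 = 18 = |G|.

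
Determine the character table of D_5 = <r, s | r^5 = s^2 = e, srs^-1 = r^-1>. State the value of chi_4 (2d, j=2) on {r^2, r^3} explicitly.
Conjugacy classes: {e} of size 1, {r^1, r^4} of size 2, {r^2, r^3} of size 2, {s, sr, ..., sr^4} of size 5.
Character table:
  irrep \ class              {e} (size 1)  {r^1, r^4} (size 2)  {r^2, r^3} (size 2)  {s, sr, ..., sr^4} (size 5)
  chi_1 (triv)               1             1                    1                    1                          
  chi_2 (sign: r->1, s->-1)  1             1                    1                    -1                         
  chi_3 (2d, j=1)            2             -1/2 + sqrt(5)/2     -sqrt(5)/2 - 1/2     0                          
  chi_4 (2d, j=2)            2             -sqrt(5)/2 - 1/2     -1/2 + sqrt(5)/2     0                          

Spot check: chi_4 (2d, j=2) on {r^2, r^3} = -1/2 + sqrt(5)/2.

Details: D_5 has order 2*5 = 10 with 4 conjugacy classes, hence 4 irreducibles. Sum of squared dims 1 + 1 + 4 + 4 = 10 = |G|. Linear characters come from the abelianisation; the 2-dimensional irreps have character r^k -> 2*cos(2*pi*j*k/5), reflections -> 0.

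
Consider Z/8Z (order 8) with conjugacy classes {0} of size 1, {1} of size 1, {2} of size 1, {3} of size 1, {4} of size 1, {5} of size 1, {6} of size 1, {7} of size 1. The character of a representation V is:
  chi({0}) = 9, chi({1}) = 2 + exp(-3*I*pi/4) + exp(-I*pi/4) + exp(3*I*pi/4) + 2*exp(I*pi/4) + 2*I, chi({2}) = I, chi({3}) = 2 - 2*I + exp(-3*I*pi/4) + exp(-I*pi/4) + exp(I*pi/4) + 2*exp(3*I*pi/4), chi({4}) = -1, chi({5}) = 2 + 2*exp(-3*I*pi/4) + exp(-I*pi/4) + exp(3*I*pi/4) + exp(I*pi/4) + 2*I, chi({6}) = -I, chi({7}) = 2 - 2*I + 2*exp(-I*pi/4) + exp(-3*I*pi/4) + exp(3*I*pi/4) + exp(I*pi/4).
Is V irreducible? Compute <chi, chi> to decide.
Not irreducible (reducible): <chi, chi> = 15 > 1.

Explanation: <chi, chi> = (1/|G|) sum_C |C| * |chi(C)|^2 = (1/8)[1*|9|^2 + 1*|2 + exp(-3*I*pi/4) + exp(-I*pi/4) + exp(3*I*pi/4) + 2*exp(I*pi/4) + 2*I|^2 + 1*|I|^2 + 1*|2 - 2*I + exp(-3*I*pi/4) + exp(-I*pi/4) + exp(I*pi/4) + 2*exp(3*I*pi/4)|^2 + 1*|-1|^2 + 1*|2 + 2*exp(-3*I*pi/4) + exp(-I*pi/4) + exp(3*I*pi/4) + exp(I*pi/4) + 2*I|^2 + 1*|-I|^2 + 1*|2 - 2*I + 2*exp(-I*pi/4) + exp(-3*I*pi/4) + exp(3*I*pi/4) + exp(I*pi/4)|^2]
  = (1/8)[(81) + (9 + 6*exp(-I*pi/4) + 4*exp(-3*I*pi/4) + 2*exp(3*I*pi/4) + 8*exp(I*pi/4)) + (1) + (9 + 8*exp(-3*I*pi/4) + 2*exp(-I*pi/4) + 4*exp(I*pi/4) + 6*exp(3*I*pi/4)) + (1) + (9 + 8*exp(-3*I*pi/4) + 2*exp(-I*pi/4) + 4*exp(I*pi/4) + 6*exp(3*I*pi/4)) + (1) + (9 + 6*exp(-I*pi/4) + 4*exp(-3*I*pi/4) + 2*exp(3*I*pi/4) + 8*exp(I*pi/4))] = 120/8 = 15.
(Exp terms are combined using exp(i*s)*conj(exp(i*t)) = exp(i*(s-t)), and sums of them are collapsed using the identity that for every m > 1 the m distinct m-th roots of unity sum to 0, e.g. 1 + exp(2*I*pi/3) + exp(-2*I*pi/3) = 0.)
A character is irreducible iff <chi, chi> = 1, so this representation is reducible.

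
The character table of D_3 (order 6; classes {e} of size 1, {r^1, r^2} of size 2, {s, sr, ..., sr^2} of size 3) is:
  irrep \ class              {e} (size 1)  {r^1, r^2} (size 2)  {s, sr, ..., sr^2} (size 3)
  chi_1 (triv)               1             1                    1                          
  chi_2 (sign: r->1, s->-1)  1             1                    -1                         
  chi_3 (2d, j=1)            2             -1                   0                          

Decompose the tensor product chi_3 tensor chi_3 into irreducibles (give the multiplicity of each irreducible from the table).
chi_3 tensor chi_3 = chi_1 + chi_2 + chi_3 (all other irreducibles have multiplicity 0).

Details: The character of a tensor product is the pointwise product (chi_3 * chi_3)(C) = chi_3(C) * chi_3(C):
  {e}: (2)*(2), {r^1, r^2}: (-1)*(-1), {s, sr, ..., sr^2}: (0)*(0)
so (chi_3 * chi_3) takes values
  {e} -> 4, {r^1, r^2} -> 1, {s, sr, ..., sr^2} -> 0.
Now take the inner product of this character with each irreducible chi from the table, <chi_3*chi_3, chi> = (1/6) sum_C |C| (chi_3*chi_3)(C) conj(chi(C)):
  <chi_3*chi_3, chi_1> = (1/6)[1*(4)*conj(1) + 2*(1)*conj(1) + 3*(0)*conj(1)]
      = (1/6)[(4) + (2) + (0)] = 6/6 = 1
  <chi_3*chi_3, chi_2> = (1/6)[1*(4)*conj(1) + 2*(1)*conj(1) + 3*(0)*conj(-1)]
      = (1/6)[(4) + (2) + (0)] = 6/6 = 1
  <chi_3*chi_3, chi_3> = (1/6)[1*(4)*conj(2) + 2*(1)*conj(-1) + 3*(0)*conj(0)]
      = (1/6)[(8) + (-2) + (0)] = 6/6 = 1
Hence the multiplicities are chi_1: 1, chi_2: 1, chi_3: 1. Dimension check: dim(chi_3)*dim(chi_3) = 2*2 = 4 and sum (mult * dim) = 1*1 + 1*1 + 1*2 = 4.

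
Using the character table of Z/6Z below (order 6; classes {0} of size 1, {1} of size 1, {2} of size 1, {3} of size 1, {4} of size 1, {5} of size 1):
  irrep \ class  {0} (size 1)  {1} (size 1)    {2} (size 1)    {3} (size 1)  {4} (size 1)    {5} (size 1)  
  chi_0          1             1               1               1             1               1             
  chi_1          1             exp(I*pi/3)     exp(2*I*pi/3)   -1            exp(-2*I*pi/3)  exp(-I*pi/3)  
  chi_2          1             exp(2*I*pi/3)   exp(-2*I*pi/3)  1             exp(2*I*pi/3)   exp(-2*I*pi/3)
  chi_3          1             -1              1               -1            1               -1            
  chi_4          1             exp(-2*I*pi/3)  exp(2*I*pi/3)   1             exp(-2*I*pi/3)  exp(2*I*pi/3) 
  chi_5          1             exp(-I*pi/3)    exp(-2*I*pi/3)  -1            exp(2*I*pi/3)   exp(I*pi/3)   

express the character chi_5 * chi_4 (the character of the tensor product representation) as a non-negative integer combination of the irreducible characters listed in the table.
chi_5 tensor chi_4 = chi_3 (all other irreducibles have multiplicity 0).

Argument: The character of a tensor product is the pointwise product (chi_5 * chi_4)(C) = chi_5(C) * chi_4(C):
  {0}: (1)*(1), {1}: (exp(-I*pi/3))*(exp(-2*I*pi/3)), {2}: (exp(-2*I*pi/3))*(exp(2*I*pi/3)), {3}: (-1)*(1), {4}: (exp(2*I*pi/3))*(exp(-2*I*pi/3)), {5}: (exp(I*pi/3))*(exp(2*I*pi/3))
so (chi_5 * chi_4) takes values
  {0} -> 1, {1} -> -1, {2} -> 1, {3} -> -1, {4} -> 1, {5} -> -1.
Now take the inner product of this character with each irreducible chi from the table, <chi_5*chi_4, chi> = (1/6) sum_C |C| (chi_5*chi_4)(C) conj(chi(C)):
  <chi_5*chi_4, chi_0> = (1/6)[1*(1)*conj(1) + 1*(-1)*conj(1) + 1*(1)*conj(1) + 1*(-1)*conj(1) + 1*(1)*conj(1) + 1*(-1)*conj(1)]
      = (1/6)[(1) + (-1) + (1) + (-1) + (1) + (-1)] = 0/6 = 0
  <chi_5*chi_4, chi_1> = (1/6)[1*(1)*conj(1) + 1*(-1)*conj(exp(I*pi/3)) + 1*(1)*conj(exp(2*I*pi/3)) + 1*(-1)*conj(-1) + 1*(1)*conj(exp(-2*I*pi/3)) + 1*(-1)*conj(exp(-I*pi/3))]
      = (1/6)[(1) + (-exp(-I*pi/3)) + (exp(-2*I*pi/3)) + (1) + (exp(2*I*pi/3)) + (-exp(I*pi/3))] = 0/6 = 0
  <chi_5*chi_4, chi_2> = (1/6)[1*(1)*conj(1) + 1*(-1)*conj(exp(2*I*pi/3)) + 1*(1)*conj(exp(-2*I*pi/3)) + 1*(-1)*conj(1) + 1*(1)*conj(exp(2*I*pi/3)) + 1*(-1)*conj(exp(-2*I*pi/3))]
      = (1/6)[(1) + (-exp(-2*I*pi/3)) + (exp(2*I*pi/3)) + (-1) + (exp(-2*I*pi/3)) + (-exp(2*I*pi/3))] = 0/6 = 0
  <chi_5*chi_4, chi_3> = (1/6)[1*(1)*conj(1) + 1*(-1)*conj(-1) + 1*(1)*conj(1) + 1*(-1)*conj(-1) + 1*(1)*conj(1) + 1*(-1)*conj(-1)]
      = (1/6)[(1) + (1) + (1) + (1) + (1) + (1)] = 6/6 = 1
  <chi_5*chi_4, chi_4> = (1/6)[1*(1)*conj(1) + 1*(-1)*conj(exp(-2*I*pi/3)) + 1*(1)*conj(exp(2*I*pi/3)) + 1*(-1)*conj(1) + 1*(1)*conj(exp(-2*I*pi/3)) + 1*(-1)*conj(exp(2*I*pi/3))]
      = (1/6)[(1) + (-exp(2*I*pi/3)) + (exp(-2*I*pi/3)) + (-1) + (exp(2*I*pi/3)) + (-exp(-2*I*pi/3))] = 0/6 = 0
  <chi_5*chi_4, chi_5> = (1/6)[1*(1)*conj(1) + 1*(-1)*conj(exp(-I*pi/3)) + 1*(1)*conj(exp(-2*I*pi/3)) + 1*(-1)*conj(-1) + 1*(1)*conj(exp(2*I*pi/3)) + 1*(-1)*conj(exp(I*pi/3))]
      = (1/6)[(1) + (-exp(I*pi/3)) + (exp(2*I*pi/3)) + (1) + (exp(-2*I*pi/3)) + (-exp(-I*pi/3))] = 0/6 = 0
(Exp terms are combined using exp(i*s)*conj(exp(i*t)) = exp(i*(s-t)), and sums of them are collapsed using the identity that for every m > 1 the m distinct m-th roots of unity sum to 0, e.g. 1 + exp(2*I*pi/3) + exp(-2*I*pi/3) = 0.)
Hence the multiplicities are chi_3: 1. Dimension check: dim(chi_5)*dim(chi_4) = 1*1 = 1 and sum (mult * dim) = 1*1 = 1.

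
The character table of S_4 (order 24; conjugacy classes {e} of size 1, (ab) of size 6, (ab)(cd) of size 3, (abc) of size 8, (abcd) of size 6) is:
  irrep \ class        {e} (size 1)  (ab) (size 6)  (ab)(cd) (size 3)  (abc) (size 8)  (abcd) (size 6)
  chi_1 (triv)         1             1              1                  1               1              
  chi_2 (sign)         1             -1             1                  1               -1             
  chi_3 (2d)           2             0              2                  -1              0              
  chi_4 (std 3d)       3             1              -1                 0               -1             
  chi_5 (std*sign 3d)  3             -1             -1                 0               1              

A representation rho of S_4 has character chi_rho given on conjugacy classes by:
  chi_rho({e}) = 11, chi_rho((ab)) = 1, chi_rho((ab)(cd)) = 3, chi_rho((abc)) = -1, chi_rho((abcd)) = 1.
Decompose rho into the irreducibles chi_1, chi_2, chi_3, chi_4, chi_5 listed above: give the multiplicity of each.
Multiplicities: chi_1: 1, chi_2: 0, chi_3: 2, chi_4: 1, chi_5: 1.

Reasoning: Use <chi_rho, chi> = (1/|G|) sum_C |C| * chi_rho(C) * conj(chi(C)) with |G| = 24 for each irreducible chi in the table:
  <chi_rho, chi_1> = (1/24)[1*(11)*conj(1) + 6*(1)*conj(1) + 3*(3)*conj(1) + 8*(-1)*conj(1) + 6*(1)*conj(1)]
      = (1/24)[(11) + (6) + (9) + (-8) + (6)] = 24/24 = 1
  <chi_rho, chi_2> = (1/24)[1*(11)*conj(1) + 6*(1)*conj(-1) + 3*(3)*conj(1) + 8*(-1)*conj(1) + 6*(1)*conj(-1)]
      = (1/24)[(11) + (-6) + (9) + (-8) + (-6)] = 0/24 = 0
  <chi_rho, chi_3> = (1/24)[1*(11)*conj(2) + 6*(1)*conj(0) + 3*(3)*conj(2) + 8*(-1)*conj(-1) + 6*(1)*conj(0)]
      = (1/24)[(22) + (0) + (18) + (8) + (0)] = 48/24 = 2
  <chi_rho, chi_4> = (1/24)[1*(11)*conj(3) + 6*(1)*conj(1) + 3*(3)*conj(-1) + 8*(-1)*conj(0) + 6*(1)*conj(-1)]
      = (1/24)[(33) + (6) + (-9) + (0) + (-6)] = 24/24 = 1
  <chi_rho, chi_5> = (1/24)[1*(11)*conj(3) + 6*(1)*conj(-1) + 3*(3)*conj(-1) + 8*(-1)*conj(0) + 6*(1)*conj(1)]
      = (1/24)[(33) + (-6) + (-9) + (0) + (6)] = 24/24 = 1
Dimension check: dim(rho) = sum (mult * dim) = 1*1 + 0*1 + 2*2 + 1*3 + 1*3 = 11 = chi_rho(e) = 11.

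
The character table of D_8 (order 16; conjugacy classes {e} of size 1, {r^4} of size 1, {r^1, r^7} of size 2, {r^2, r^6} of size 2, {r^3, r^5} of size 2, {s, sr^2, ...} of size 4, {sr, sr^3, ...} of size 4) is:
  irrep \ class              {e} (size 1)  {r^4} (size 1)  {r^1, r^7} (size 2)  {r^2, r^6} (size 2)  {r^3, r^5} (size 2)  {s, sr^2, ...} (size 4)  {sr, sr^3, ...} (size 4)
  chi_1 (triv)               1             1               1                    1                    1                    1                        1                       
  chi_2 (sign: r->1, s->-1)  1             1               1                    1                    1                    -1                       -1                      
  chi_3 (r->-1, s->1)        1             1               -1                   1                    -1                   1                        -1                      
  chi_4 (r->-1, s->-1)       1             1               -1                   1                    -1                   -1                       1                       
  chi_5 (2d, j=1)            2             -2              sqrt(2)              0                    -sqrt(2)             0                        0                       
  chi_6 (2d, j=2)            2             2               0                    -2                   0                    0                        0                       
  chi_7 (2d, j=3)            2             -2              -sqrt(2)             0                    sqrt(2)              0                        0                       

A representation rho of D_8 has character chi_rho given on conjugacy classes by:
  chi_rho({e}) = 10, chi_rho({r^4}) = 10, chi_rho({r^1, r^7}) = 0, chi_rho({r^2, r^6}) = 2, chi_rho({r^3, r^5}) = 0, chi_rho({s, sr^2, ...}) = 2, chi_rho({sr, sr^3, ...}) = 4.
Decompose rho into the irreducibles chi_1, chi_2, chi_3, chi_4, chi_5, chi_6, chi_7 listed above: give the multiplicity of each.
Multiplicities: chi_1: 3, chi_2: 0, chi_3: 1, chi_4: 2, chi_5: 0, chi_6: 2, chi_7: 0.

Argument: Use <chi_rho, chi> = (1/|G|) sum_C |C| * chi_rho(C) * conj(chi(C)) with |G| = 16 for each irreducible chi in the table:
  <chi_rho, chi_1> = (1/16)[1*(10)*conj(1) + 1*(10)*conj(1) + 2*(0)*conj(1) + 2*(2)*conj(1) + 2*(0)*conj(1) + 4*(2)*conj(1) + 4*(4)*conj(1)]
      = (1/16)[(10) + (10) + (0) + (4) + (0) + (8) + (16)] = 48/16 = 3
  <chi_rho, chi_2> = (1/16)[1*(10)*conj(1) + 1*(10)*conj(1) + 2*(0)*conj(1) + 2*(2)*conj(1) + 2*(0)*conj(1) + 4*(2)*conj(-1) + 4*(4)*conj(-1)]
      = (1/16)[(10) + (10) + (0) + (4) + (0) + (-8) + (-16)] = 0/16 = 0
  <chi_rho, chi_3> = (1/16)[1*(10)*conj(1) + 1*(10)*conj(1) + 2*(0)*conj(-1) + 2*(2)*conj(1) + 2*(0)*conj(-1) + 4*(2)*conj(1) + 4*(4)*conj(-1)]
      = (1/16)[(10) + (10) + (0) + (4) + (0) + (8) + (-16)] = 16/16 = 1
  <chi_rho, chi_4> = (1/16)[1*(10)*conj(1) + 1*(10)*conj(1) + 2*(0)*conj(-1) + 2*(2)*conj(1) + 2*(0)*conj(-1) + 4*(2)*conj(-1) + 4*(4)*conj(1)]
      = (1/16)[(10) + (10) + (0) + (4) + (0) + (-8) + (16)] = 32/16 = 2
  <chi_rho, chi_5> = (1/16)[1*(10)*conj(2) + 1*(10)*conj(-2) + 2*(0)*conj(sqrt(2)) + 2*(2)*conj(0) + 2*(0)*conj(-sqrt(2)) + 4*(2)*conj(0) + 4*(4)*conj(0)]
      = (1/16)[(20) + (-20) + (0) + (0) + (0) + (0) + (0)] = 0/16 = 0
  <chi_rho, chi_6> = (1/16)[1*(10)*conj(2) + 1*(10)*conj(2) + 2*(0)*conj(0) + 2*(2)*conj(-2) + 2*(0)*conj(0) + 4*(2)*conj(0) + 4*(4)*conj(0)]
      = (1/16)[(20) + (20) + (0) + (-8) + (0) + (0) + (0)] = 32/16 = 2
  <chi_rho, chi_7> = (1/16)[1*(10)*conj(2) + 1*(10)*conj(-2) + 2*(0)*conj(-sqrt(2)) + 2*(2)*conj(0) + 2*(0)*conj(sqrt(2)) + 4*(2)*conj(0) + 4*(4)*conj(0)]
      = (1/16)[(20) + (-20) + (0) + (0) + (0) + (0) + (0)] = 0/16 = 0
Dimension check: dim(rho) = sum (mult * dim) = 3*1 + 0*1 + 1*1 + 2*1 + 0*2 + 2*2 + 0*2 = 10 = chi_rho(e) = 10.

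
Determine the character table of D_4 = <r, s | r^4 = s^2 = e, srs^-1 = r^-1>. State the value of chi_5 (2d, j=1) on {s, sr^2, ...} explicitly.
Conjugacy classes: {e} of size 1, {r^2} of size 1, {r^1, r^3} of size 2, {s, sr^2, ...} of size 2, {sr, sr^3, ...} of size 2.
Character table:
  irrep \ class              {e} (size 1)  {r^2} (size 1)  {r^1, r^3} (size 2)  {s, sr^2, ...} (size 2)  {sr, sr^3, ...} (size 2)
  chi_1 (triv)               1             1               1                    1                        1                       
  chi_2 (sign: r->1, s->-1)  1             1               1                    -1                       -1                      
  chi_3 (r->-1, s->1)        1             1               -1                   1                        -1                      
  chi_4 (r->-1, s->-1)       1             1               -1                   -1                       1                       
  chi_5 (2d, j=1)            2             -2              0                    0                        0                       

Spot check: chi_5 (2d, j=1) on {s, sr^2, ...} = 0.

Justification: D_4 has order 2*4 = 8 with 5 conjugacy classes, hence 5 irreducibles. Sum of squared dims 1 + 1 + 1 + 1 + 4 = 8 = |G|. Linear characters come from the abelianisation; the 2-dimensional irreps have character r^k -> 2*cos(2*pi*j*k/4), reflections -> 0.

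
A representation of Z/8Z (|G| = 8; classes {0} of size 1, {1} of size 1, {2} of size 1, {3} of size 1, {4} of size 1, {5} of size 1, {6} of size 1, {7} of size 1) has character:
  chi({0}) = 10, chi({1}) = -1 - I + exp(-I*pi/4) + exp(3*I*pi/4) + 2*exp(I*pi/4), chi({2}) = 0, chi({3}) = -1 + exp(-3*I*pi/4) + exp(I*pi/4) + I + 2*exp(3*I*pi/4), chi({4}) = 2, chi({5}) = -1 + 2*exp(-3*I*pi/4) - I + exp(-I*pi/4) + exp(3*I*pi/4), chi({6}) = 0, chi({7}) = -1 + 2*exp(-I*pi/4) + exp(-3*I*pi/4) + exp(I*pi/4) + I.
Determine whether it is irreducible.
Not irreducible (reducible): <chi, chi> = 16 > 1.

Why: <chi, chi> = (1/|G|) sum_C |C| * |chi(C)|^2 = (1/8)[1*|10|^2 + 1*|-1 - I + exp(-I*pi/4) + exp(3*I*pi/4) + 2*exp(I*pi/4)|^2 + 1*|0|^2 + 1*|-1 + exp(-3*I*pi/4) + exp(I*pi/4) + I + 2*exp(3*I*pi/4)|^2 + 1*|2|^2 + 1*|-1 + 2*exp(-3*I*pi/4) - I + exp(-I*pi/4) + exp(3*I*pi/4)|^2 + 1*|0|^2 + 1*|-1 + 2*exp(-I*pi/4) + exp(-3*I*pi/4) + exp(I*pi/4) + I|^2]
  = (1/8)[(100) + (6 - 4*exp(I*pi/4) - 4*exp(-I*pi/4)) + (0) + (6 - 4*exp(3*I*pi/4) - 4*exp(-3*I*pi/4)) + (4) + (6 - 4*exp(3*I*pi/4) - 4*exp(-3*I*pi/4)) + (0) + (6 - 4*exp(I*pi/4) - 4*exp(-I*pi/4))] = 128/8 = 16.
(Exp terms are combined using exp(i*s)*conj(exp(i*t)) = exp(i*(s-t)), and sums of them are collapsed using the identity that for every m > 1 the m distinct m-th roots of unity sum to 0, e.g. 1 + exp(2*I*pi/3) + exp(-2*I*pi/3) = 0.)
A character is irreducible iff <chi, chi> = 1, so this representation is reducible.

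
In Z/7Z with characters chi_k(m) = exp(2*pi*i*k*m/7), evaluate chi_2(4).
chi_2(4) = zeta_7^8 = exp(2*I*pi/7)

Proof sketch: chi_2(4) = zeta_7^(2*4) = zeta_7^8. Since zeta_7^7 = 1, this equals zeta_7^1 = exp(2*pi*i*1/7) = exp(2*I*pi/7).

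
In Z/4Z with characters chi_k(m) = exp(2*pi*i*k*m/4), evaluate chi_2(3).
chi_2(3) = zeta_4^6 = -1

Explanation: chi_2(3) = zeta_4^(2*3) = zeta_4^6. Since zeta_4^4 = 1, this equals zeta_4^2 = exp(2*pi*i*2/4) = -1.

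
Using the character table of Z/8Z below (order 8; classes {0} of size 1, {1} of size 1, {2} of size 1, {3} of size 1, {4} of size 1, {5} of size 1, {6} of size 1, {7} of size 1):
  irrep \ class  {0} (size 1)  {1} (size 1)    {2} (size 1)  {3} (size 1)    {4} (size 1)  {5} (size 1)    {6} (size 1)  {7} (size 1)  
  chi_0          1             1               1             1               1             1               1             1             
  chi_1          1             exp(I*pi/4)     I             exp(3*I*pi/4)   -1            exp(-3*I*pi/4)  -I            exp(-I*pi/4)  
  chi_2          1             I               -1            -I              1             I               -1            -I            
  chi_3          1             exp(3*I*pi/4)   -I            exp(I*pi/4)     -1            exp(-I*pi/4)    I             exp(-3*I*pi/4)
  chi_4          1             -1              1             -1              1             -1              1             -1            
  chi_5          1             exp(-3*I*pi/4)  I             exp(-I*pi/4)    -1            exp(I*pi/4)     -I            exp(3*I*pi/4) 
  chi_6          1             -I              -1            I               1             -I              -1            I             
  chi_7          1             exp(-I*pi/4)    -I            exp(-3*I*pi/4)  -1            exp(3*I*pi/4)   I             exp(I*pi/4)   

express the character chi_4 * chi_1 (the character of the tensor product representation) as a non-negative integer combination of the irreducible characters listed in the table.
chi_4 tensor chi_1 = chi_5 (all other irreducibles have multiplicity 0).

Solution. The character of a tensor product is the pointwise product (chi_4 * chi_1)(C) = chi_4(C) * chi_1(C):
  {0}: (1)*(1), {1}: (-1)*(exp(I*pi/4)), {2}: (1)*(I), {3}: (-1)*(exp(3*I*pi/4)), {4}: (1)*(-1), {5}: (-1)*(exp(-3*I*pi/4)), {6}: (1)*(-I), {7}: (-1)*(exp(-I*pi/4))
so (chi_4 * chi_1) takes values
  {0} -> 1, {1} -> -exp(I*pi/4), {2} -> I, {3} -> -exp(3*I*pi/4), {4} -> -1, {5} -> -exp(-3*I*pi/4), {6} -> -I, {7} -> -exp(-I*pi/4).
Now take the inner product of this character with each irreducible chi from the table, <chi_4*chi_1, chi> = (1/8) sum_C |C| (chi_4*chi_1)(C) conj(chi(C)):
  <chi_4*chi_1, chi_0> = (1/8)[1*(1)*conj(1) + 1*(-exp(I*pi/4))*conj(1) + 1*(I)*conj(1) + 1*(-exp(3*I*pi/4))*conj(1) + 1*(-1)*conj(1) + 1*(-exp(-3*I*pi/4))*conj(1) + 1*(-I)*conj(1) + 1*(-exp(-I*pi/4))*conj(1)]
      = (1/8)[(1) + (-exp(I*pi/4)) + (I) + (-exp(3*I*pi/4)) + (-1) + (-exp(-3*I*pi/4)) + (-I) + (-exp(-I*pi/4))] = 0/8 = 0
  <chi_4*chi_1, chi_1> = (1/8)[1*(1)*conj(1) + 1*(-exp(I*pi/4))*conj(exp(I*pi/4)) + 1*(I)*conj(I) + 1*(-exp(3*I*pi/4))*conj(exp(3*I*pi/4)) + 1*(-1)*conj(-1) + 1*(-exp(-3*I*pi/4))*conj(exp(-3*I*pi/4)) + 1*(-I)*conj(-I) + 1*(-exp(-I*pi/4))*conj(exp(-I*pi/4))]
      = (1/8)[(1) + (-1) + (1) + (-1) + (1) + (-1) + (1) + (-1)] = 0/8 = 0
  <chi_4*chi_1, chi_2> = (1/8)[1*(1)*conj(1) + 1*(-exp(I*pi/4))*conj(I) + 1*(I)*conj(-1) + 1*(-exp(3*I*pi/4))*conj(-I) + 1*(-1)*conj(1) + 1*(-exp(-3*I*pi/4))*conj(I) + 1*(-I)*conj(-1) + 1*(-exp(-I*pi/4))*conj(-I)]
      = (1/8)[(1) + (exp(3*I*pi/4)) + (-I) + (-exp(-3*I*pi/4)) + (-1) + (exp(-I*pi/4)) + (I) + (-exp(I*pi/4))] = 0/8 = 0
  <chi_4*chi_1, chi_3> = (1/8)[1*(1)*conj(1) + 1*(-exp(I*pi/4))*conj(exp(3*I*pi/4)) + 1*(I)*conj(-I) + 1*(-exp(3*I*pi/4))*conj(exp(I*pi/4)) + 1*(-1)*conj(-1) + 1*(-exp(-3*I*pi/4))*conj(exp(-I*pi/4)) + 1*(-I)*conj(I) + 1*(-exp(-I*pi/4))*conj(exp(-3*I*pi/4))]
      = (1/8)[(1) + (I) + (-1) + (-I) + (1) + (I) + (-1) + (-I)] = 0/8 = 0
  <chi_4*chi_1, chi_4> = (1/8)[1*(1)*conj(1) + 1*(-exp(I*pi/4))*conj(-1) + 1*(I)*conj(1) + 1*(-exp(3*I*pi/4))*conj(-1) + 1*(-1)*conj(1) + 1*(-exp(-3*I*pi/4))*conj(-1) + 1*(-I)*conj(1) + 1*(-exp(-I*pi/4))*conj(-1)]
      = (1/8)[(1) + (exp(I*pi/4)) + (I) + (exp(3*I*pi/4)) + (-1) + (exp(-3*I*pi/4)) + (-I) + (exp(-I*pi/4))] = 0/8 = 0
  <chi_4*chi_1, chi_5> = (1/8)[1*(1)*conj(1) + 1*(-exp(I*pi/4))*conj(exp(-3*I*pi/4)) + 1*(I)*conj(I) + 1*(-exp(3*I*pi/4))*conj(exp(-I*pi/4)) + 1*(-1)*conj(-1) + 1*(-exp(-3*I*pi/4))*conj(exp(I*pi/4)) + 1*(-I)*conj(-I) + 1*(-exp(-I*pi/4))*conj(exp(3*I*pi/4))]
      = (1/8)[(1) + (1) + (1) + (1) + (1) + (1) + (1) + (1)] = 8/8 = 1
  <chi_4*chi_1, chi_6> = (1/8)[1*(1)*conj(1) + 1*(-exp(I*pi/4))*conj(-I) + 1*(I)*conj(-1) + 1*(-exp(3*I*pi/4))*conj(I) + 1*(-1)*conj(1) + 1*(-exp(-3*I*pi/4))*conj(-I) + 1*(-I)*conj(-1) + 1*(-exp(-I*pi/4))*conj(I)]
      = (1/8)[(1) + (-exp(3*I*pi/4)) + (-I) + (exp(-3*I*pi/4)) + (-1) + (-exp(-I*pi/4)) + (I) + (exp(I*pi/4))] = 0/8 = 0
  <chi_4*chi_1, chi_7> = (1/8)[1*(1)*conj(1) + 1*(-exp(I*pi/4))*conj(exp(-I*pi/4)) + 1*(I)*conj(-I) + 1*(-exp(3*I*pi/4))*conj(exp(-3*I*pi/4)) + 1*(-1)*conj(-1) + 1*(-exp(-3*I*pi/4))*conj(exp(3*I*pi/4)) + 1*(-I)*conj(I) + 1*(-exp(-I*pi/4))*conj(exp(I*pi/4))]
      = (1/8)[(1) + (-I) + (-1) + (I) + (1) + (-I) + (-1) + (I)] = 0/8 = 0
(Exp terms are combined using exp(i*s)*conj(exp(i*t)) = exp(i*(s-t)), and sums of them are collapsed using the identity that for every m > 1 the m distinct m-th roots of unity sum to 0, e.g. 1 + exp(2*I*pi/3) + exp(-2*I*pi/3) = 0.)
Hence the multiplicities are chi_5: 1. Dimension check: dim(chi_4)*dim(chi_1) = 1*1 = 1 and sum (mult * dim) = 1*1 = 1.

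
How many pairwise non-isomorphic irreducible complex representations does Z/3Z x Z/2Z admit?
6

Explanation: The number of irreducible complex representations of a finite group equals its number of conjugacy classes. Z/3Z x Z/2Z is abelian of order 6, so every element is its own conjugacy class: 6 classes, so Z/3Z x Z/2Z (order 6) has exactly 6 irreducible complex representations.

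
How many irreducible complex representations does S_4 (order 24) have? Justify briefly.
5

Derivation: The number of irreducible complex representations of a finite group equals its number of conjugacy classes. Conjugacy classes in S_4 correspond to cycle types, i.e. partitions of 4; there are p(4) = 5 of them, so S_4 (order 24) has exactly 5 irreducible complex representations.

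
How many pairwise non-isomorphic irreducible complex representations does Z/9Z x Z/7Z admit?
63

Argument: The number of irreducible complex representations of a finite group equals its number of conjugacy classes. Z/9Z x Z/7Z is abelian of order 63, so every element is its own conjugacy class: 63 classes, so Z/9Z x Z/7Z (order 63) has exactly 63 irreducible complex representations.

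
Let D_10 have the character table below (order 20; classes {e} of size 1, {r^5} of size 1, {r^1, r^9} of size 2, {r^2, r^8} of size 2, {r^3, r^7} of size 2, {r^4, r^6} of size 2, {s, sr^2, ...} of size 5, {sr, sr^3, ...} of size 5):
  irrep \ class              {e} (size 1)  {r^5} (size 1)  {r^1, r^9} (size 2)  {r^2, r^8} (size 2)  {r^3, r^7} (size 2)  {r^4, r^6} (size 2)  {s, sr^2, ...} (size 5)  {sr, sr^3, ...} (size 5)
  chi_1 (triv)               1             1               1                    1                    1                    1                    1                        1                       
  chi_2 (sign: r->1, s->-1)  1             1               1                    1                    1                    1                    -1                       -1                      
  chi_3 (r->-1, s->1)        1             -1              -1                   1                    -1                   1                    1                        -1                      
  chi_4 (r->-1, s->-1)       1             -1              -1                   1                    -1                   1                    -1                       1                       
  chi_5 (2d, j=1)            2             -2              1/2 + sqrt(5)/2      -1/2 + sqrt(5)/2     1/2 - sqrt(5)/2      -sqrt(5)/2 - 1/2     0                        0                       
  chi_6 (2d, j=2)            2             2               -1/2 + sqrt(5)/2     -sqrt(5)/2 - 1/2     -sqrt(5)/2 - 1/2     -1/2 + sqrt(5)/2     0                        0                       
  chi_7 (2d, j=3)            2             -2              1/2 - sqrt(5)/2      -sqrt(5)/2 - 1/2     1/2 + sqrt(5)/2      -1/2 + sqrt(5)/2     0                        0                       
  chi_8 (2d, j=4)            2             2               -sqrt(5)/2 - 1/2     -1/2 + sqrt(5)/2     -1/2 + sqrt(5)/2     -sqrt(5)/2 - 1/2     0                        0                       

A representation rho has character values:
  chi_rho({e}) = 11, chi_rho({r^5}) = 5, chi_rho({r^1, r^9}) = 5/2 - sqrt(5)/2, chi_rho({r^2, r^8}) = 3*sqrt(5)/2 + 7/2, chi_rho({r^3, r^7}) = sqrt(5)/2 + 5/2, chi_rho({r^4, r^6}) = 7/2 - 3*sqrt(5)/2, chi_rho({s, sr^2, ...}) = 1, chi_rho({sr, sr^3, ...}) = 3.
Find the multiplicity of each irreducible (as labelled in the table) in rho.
Multiplicities: chi_1: 3, chi_2: 1, chi_3: 0, chi_4: 1, chi_5: 1, chi_6: 0, chi_7: 0, chi_8: 2.

Working: Use <chi_rho, chi> = (1/|G|) sum_C |C| * chi_rho(C) * conj(chi(C)) with |G| = 20 for each irreducible chi in the table:
  <chi_rho, chi_1> = (1/20)[1*(11)*conj(1) + 1*(5)*conj(1) + 2*(5/2 - sqrt(5)/2)*conj(1) + 2*(3*sqrt(5)/2 + 7/2)*conj(1) + 2*(sqrt(5)/2 + 5/2)*conj(1) + 2*(7/2 - 3*sqrt(5)/2)*conj(1) + 5*(1)*conj(1) + 5*(3)*conj(1)]
      = (1/20)[(11) + (5) + (5 - sqrt(5)) + (3*sqrt(5) + 7) + (sqrt(5) + 5) + (7 - 3*sqrt(5)) + (5) + (15)] = 60/20 = 3
  <chi_rho, chi_2> = (1/20)[1*(11)*conj(1) + 1*(5)*conj(1) + 2*(5/2 - sqrt(5)/2)*conj(1) + 2*(3*sqrt(5)/2 + 7/2)*conj(1) + 2*(sqrt(5)/2 + 5/2)*conj(1) + 2*(7/2 - 3*sqrt(5)/2)*conj(1) + 5*(1)*conj(-1) + 5*(3)*conj(-1)]
      = (1/20)[(11) + (5) + (5 - sqrt(5)) + (3*sqrt(5) + 7) + (sqrt(5) + 5) + (7 - 3*sqrt(5)) + (-5) + (-15)] = 20/20 = 1
  <chi_rho, chi_3> = (1/20)[1*(11)*conj(1) + 1*(5)*conj(-1) + 2*(5/2 - sqrt(5)/2)*conj(-1) + 2*(3*sqrt(5)/2 + 7/2)*conj(1) + 2*(sqrt(5)/2 + 5/2)*conj(-1) + 2*(7/2 - 3*sqrt(5)/2)*conj(1) + 5*(1)*conj(1) + 5*(3)*conj(-1)]
      = (1/20)[(11) + (-5) + (-5 + sqrt(5)) + (3*sqrt(5) + 7) + (-5 - sqrt(5)) + (7 - 3*sqrt(5)) + (5) + (-15)] = 0/20 = 0
  <chi_rho, chi_4> = (1/20)[1*(11)*conj(1) + 1*(5)*conj(-1) + 2*(5/2 - sqrt(5)/2)*conj(-1) + 2*(3*sqrt(5)/2 + 7/2)*conj(1) + 2*(sqrt(5)/2 + 5/2)*conj(-1) + 2*(7/2 - 3*sqrt(5)/2)*conj(1) + 5*(1)*conj(-1) + 5*(3)*conj(1)]
      = (1/20)[(11) + (-5) + (-5 + sqrt(5)) + (3*sqrt(5) + 7) + (-5 - sqrt(5)) + (7 - 3*sqrt(5)) + (-5) + (15)] = 20/20 = 1
  <chi_rho, chi_5> = (1/20)[1*(11)*conj(2) + 1*(5)*conj(-2) + 2*(5/2 - sqrt(5)/2)*conj(1/2 + sqrt(5)/2) + 2*(3*sqrt(5)/2 + 7/2)*conj(-1/2 + sqrt(5)/2) + 2*(sqrt(5)/2 + 5/2)*conj(1/2 - sqrt(5)/2) + 2*(7/2 - 3*sqrt(5)/2)*conj(-sqrt(5)/2 - 1/2) + 5*(1)*conj(0) + 5*(3)*conj(0)]
      = (1/20)[(22) + (-10) + (2*sqrt(5)) + (4 + 2*sqrt(5)) + (-2*sqrt(5)) + (4 - 2*sqrt(5)) + (0) + (0)] = 20/20 = 1
  <chi_rho, chi_6> = (1/20)[1*(11)*conj(2) + 1*(5)*conj(2) + 2*(5/2 - sqrt(5)/2)*conj(-1/2 + sqrt(5)/2) + 2*(3*sqrt(5)/2 + 7/2)*conj(-sqrt(5)/2 - 1/2) + 2*(sqrt(5)/2 + 5/2)*conj(-sqrt(5)/2 - 1/2) + 2*(7/2 - 3*sqrt(5)/2)*conj(-1/2 + sqrt(5)/2) + 5*(1)*conj(0) + 5*(3)*conj(0)]
      = (1/20)[(22) + (10) + (-5 + 3*sqrt(5)) + (-5*sqrt(5) - 11) + (-3*sqrt(5) - 5) + (-11 + 5*sqrt(5)) + (0) + (0)] = 0/20 = 0
  <chi_rho, chi_7> = (1/20)[1*(11)*conj(2) + 1*(5)*conj(-2) + 2*(5/2 - sqrt(5)/2)*conj(1/2 - sqrt(5)/2) + 2*(3*sqrt(5)/2 + 7/2)*conj(-sqrt(5)/2 - 1/2) + 2*(sqrt(5)/2 + 5/2)*conj(1/2 + sqrt(5)/2) + 2*(7/2 - 3*sqrt(5)/2)*conj(-1/2 + sqrt(5)/2) + 5*(1)*conj(0) + 5*(3)*conj(0)]
      = (1/20)[(22) + (-10) + (5 - 3*sqrt(5)) + (-5*sqrt(5) - 11) + (5 + 3*sqrt(5)) + (-11 + 5*sqrt(5)) + (0) + (0)] = 0/20 = 0
  <chi_rho, chi_8> = (1/20)[1*(11)*conj(2) + 1*(5)*conj(2) + 2*(5/2 - sqrt(5)/2)*conj(-sqrt(5)/2 - 1/2) + 2*(3*sqrt(5)/2 + 7/2)*conj(-1/2 + sqrt(5)/2) + 2*(sqrt(5)/2 + 5/2)*conj(-1/2 + sqrt(5)/2) + 2*(7/2 - 3*sqrt(5)/2)*conj(-sqrt(5)/2 - 1/2) + 5*(1)*conj(0) + 5*(3)*conj(0)]
      = (1/20)[(22) + (10) + (-2*sqrt(5)) + (4 + 2*sqrt(5)) + (2*sqrt(5)) + (4 - 2*sqrt(5)) + (0) + (0)] = 40/20 = 2
Dimension check: dim(rho) = sum (mult * dim) = 3*1 + 1*1 + 0*1 + 1*1 + 1*2 + 0*2 + 0*2 + 2*2 = 11 = chi_rho(e) = 11.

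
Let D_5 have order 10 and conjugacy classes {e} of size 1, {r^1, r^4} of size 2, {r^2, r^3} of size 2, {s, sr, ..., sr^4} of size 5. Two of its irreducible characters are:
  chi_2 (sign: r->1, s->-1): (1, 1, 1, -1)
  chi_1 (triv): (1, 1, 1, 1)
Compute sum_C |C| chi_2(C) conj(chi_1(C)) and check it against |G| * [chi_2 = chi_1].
Sum = 0; so <chi_2, chi_1> = 0 (distinct irreducibles are orthogonal).

Derivation: Compute term by term over conjugacy classes (|C| * chi_2(C) * conj(chi_1(C))):
  1*(1)*conj(1) + 2*(1)*conj(1) + 2*(1)*conj(1) + 5*(-1)*conj(1)
  = (1) + (2) + (2) + (-5)
  = 0.
Dividing by |G| = 10 gives 0/10 = 0, matching the row-orthogonality relation <chi_2, chi_1> = [chi_2 = chi_1].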